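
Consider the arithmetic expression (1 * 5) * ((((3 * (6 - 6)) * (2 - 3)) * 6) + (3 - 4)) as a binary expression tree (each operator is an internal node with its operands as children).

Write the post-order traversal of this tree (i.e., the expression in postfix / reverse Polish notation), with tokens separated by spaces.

1 5 * 3 6 6 - * 2 3 - * 6 * 3 4 - + *

Post-order on an expression tree gives postfix notation: for each operator, emit left operand, right operand, then the operator.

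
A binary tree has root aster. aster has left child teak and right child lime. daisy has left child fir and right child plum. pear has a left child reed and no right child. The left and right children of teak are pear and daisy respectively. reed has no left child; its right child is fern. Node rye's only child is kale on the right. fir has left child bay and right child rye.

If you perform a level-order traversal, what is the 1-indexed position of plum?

8

Level-order visits nodes level by level from the root, left to right within each level.
Level 0: aster
Level 1: teak, lime
Level 2: pear, daisy
Level 3: reed, fir, plum
Level 4: fern, bay, rye
Level 5: kale
Full level-order sequence: aster, teak, lime, pear, daisy, reed, fir, plum, fern, bay, rye, kale.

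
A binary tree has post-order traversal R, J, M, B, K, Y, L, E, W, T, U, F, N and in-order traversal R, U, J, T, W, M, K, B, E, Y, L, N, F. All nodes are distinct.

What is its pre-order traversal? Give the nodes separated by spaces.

The last element of post-order is the root; it splits in-order into left and right subtrees.
Root N: left subtree has 11 nodes {R, U, J, T, W, M, K, B, E, Y, L}, right has 1 {F}.
  Root U: left subtree has 1 node {R}, right has 9 {J, T, W, M, K, B, E, Y, L}.
    Root T: left subtree has 1 node {J}, right has 7 {W, M, K, B, E, Y, L}.
      Root W: left subtree has 0 nodes { }, right has 6 {M, K, B, E, Y, L}.
        Root E: left subtree has 3 nodes {M, K, B}, right has 2 {Y, L}.
          Root K: left subtree has 1 node {M}, right has 1 {B}.
          Root L: left subtree has 1 node {Y}, right has 0 { }.

N U R T J W E K M B L Y F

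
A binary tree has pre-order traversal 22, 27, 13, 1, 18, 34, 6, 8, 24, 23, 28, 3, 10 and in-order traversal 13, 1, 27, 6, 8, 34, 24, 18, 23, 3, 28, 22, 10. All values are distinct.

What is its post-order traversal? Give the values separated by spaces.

1 13 8 6 24 34 3 28 23 18 27 10 22

The first element of pre-order is the root; it splits in-order into left and right subtrees.
Root 22: left subtree has 11 nodes {13, 1, 27, 6, 8, 34, 24, 18, 23, 3, 28}, right has 1 {10}.
  Root 27: left subtree has 2 nodes {13, 1}, right has 8 {6, 8, 34, 24, 18, 23, 3, 28}.
    Root 13: left subtree has 0 nodes { }, right has 1 {1}.
    Root 18: left subtree has 4 nodes {6, 8, 34, 24}, right has 3 {23, 3, 28}.
      Root 34: left subtree has 2 nodes {6, 8}, right has 1 {24}.
        Root 6: left subtree has 0 nodes { }, right has 1 {8}.
      Root 23: left subtree has 0 nodes { }, right has 2 {3, 28}.
        Root 28: left subtree has 1 node {3}, right has 0 { }.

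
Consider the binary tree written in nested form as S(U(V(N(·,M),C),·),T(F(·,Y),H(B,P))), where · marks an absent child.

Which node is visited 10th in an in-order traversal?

In-order visits the left subtree, then the node, then the right subtree.
At S: go left to U.
  At U: go left to V.
    At V: go left to N.
      At N: no left child.
      Visit N.
      At N: go right to M.
        M is a leaf — visit M.
    Visit V.
    At V: go right to C.
      C is a leaf — visit C.
  Visit U.
  At U: no right child.
Visit S.
At S: go right to T.
  At T: go left to F.
    At F: no left child.
    Visit F.
    At F: go right to Y.
      Y is a leaf — visit Y.
  Visit T.
  At T: go right to H.
    At H: go left to B.
      B is a leaf — visit B.
    Visit H.
    At H: go right to P.
      P is a leaf — visit P.
Full in-order sequence: N, M, V, C, U, S, F, Y, T, B, H, P.

B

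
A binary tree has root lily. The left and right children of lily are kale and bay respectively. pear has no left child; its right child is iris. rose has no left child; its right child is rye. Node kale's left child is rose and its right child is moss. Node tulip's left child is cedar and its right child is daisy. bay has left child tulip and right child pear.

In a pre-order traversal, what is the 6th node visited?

bay

Pre-order visits the node, then its left subtree, then its right subtree.
Visit lily.
At lily: go left to kale.
  Visit kale.
  At kale: go left to rose.
    Visit rose.
    At rose: no left child.
    At rose: go right to rye.
      rye is a leaf — visit rye.
  At kale: go right to moss.
    moss is a leaf — visit moss.
At lily: go right to bay.
  Visit bay.
  At bay: go left to tulip.
    Visit tulip.
    At tulip: go left to cedar.
      cedar is a leaf — visit cedar.
    At tulip: go right to daisy.
      daisy is a leaf — visit daisy.
  At bay: go right to pear.
    Visit pear.
    At pear: no left child.
    At pear: go right to iris.
      iris is a leaf — visit iris.
Full pre-order sequence: lily, kale, rose, rye, moss, bay, tulip, cedar, daisy, pear, iris.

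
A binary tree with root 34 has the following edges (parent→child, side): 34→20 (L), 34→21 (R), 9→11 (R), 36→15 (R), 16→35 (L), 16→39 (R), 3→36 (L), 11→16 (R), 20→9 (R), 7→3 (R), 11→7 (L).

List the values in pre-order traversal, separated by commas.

Pre-order visits the node, then its left subtree, then its right subtree.
Visit 34.
At 34: go left to 20.
  Visit 20.
  At 20: no left child.
  At 20: go right to 9.
    Visit 9.
    At 9: no left child.
    At 9: go right to 11.
      Visit 11.
      At 11: go left to 7.
        Visit 7.
        At 7: no left child.
        At 7: go right to 3.
          Visit 3.
          At 3: go left to 36.
            Visit 36.
            At 36: no left child.
            At 36: go right to 15.
              15 is a leaf — visit 15.
          At 3: no right child.
      At 11: go right to 16.
        Visit 16.
        At 16: go left to 35.
          35 is a leaf — visit 35.
        At 16: go right to 39.
          39 is a leaf — visit 39.
At 34: go right to 21.
  21 is a leaf — visit 21.

34, 20, 9, 11, 7, 3, 36, 15, 16, 35, 39, 21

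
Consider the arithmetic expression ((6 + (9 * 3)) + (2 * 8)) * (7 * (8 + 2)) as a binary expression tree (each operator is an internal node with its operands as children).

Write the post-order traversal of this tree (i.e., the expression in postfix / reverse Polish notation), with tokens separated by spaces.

6 9 3 * + 2 8 * + 7 8 2 + * *

Post-order on an expression tree gives postfix notation: for each operator, emit left operand, right operand, then the operator.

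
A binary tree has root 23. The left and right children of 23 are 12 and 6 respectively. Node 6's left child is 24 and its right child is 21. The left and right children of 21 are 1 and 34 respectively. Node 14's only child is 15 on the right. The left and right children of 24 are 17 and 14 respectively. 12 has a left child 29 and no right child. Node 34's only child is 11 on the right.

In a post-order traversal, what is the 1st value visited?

Post-order visits the left subtree, then the right subtree, then the node.
At 23: go left to 12.
  At 12: go left to 29.
    29 is a leaf — visit 29.
  At 12: no right child.
  Visit 12.
At 23: go right to 6.
  At 6: go left to 24.
    At 24: go left to 17.
      17 is a leaf — visit 17.
    At 24: go right to 14.
      At 14: no left child.
      At 14: go right to 15.
        15 is a leaf — visit 15.
      Visit 14.
    Visit 24.
  At 6: go right to 21.
    At 21: go left to 1.
      1 is a leaf — visit 1.
    At 21: go right to 34.
      At 34: no left child.
      At 34: go right to 11.
        11 is a leaf — visit 11.
      Visit 34.
    Visit 21.
  Visit 6.
Visit 23.
Full post-order sequence: 29, 12, 17, 15, 14, 24, 1, 11, 34, 21, 6, 23.

29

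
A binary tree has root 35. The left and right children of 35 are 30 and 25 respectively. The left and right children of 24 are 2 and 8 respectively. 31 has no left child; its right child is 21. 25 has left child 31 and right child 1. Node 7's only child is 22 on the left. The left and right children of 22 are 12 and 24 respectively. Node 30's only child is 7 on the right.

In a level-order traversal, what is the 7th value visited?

22

Level-order visits nodes level by level from the root, left to right within each level.
Level 0: 35
Level 1: 30, 25
Level 2: 7, 31, 1
Level 3: 22, 21
Level 4: 12, 24
Level 5: 2, 8
Full level-order sequence: 35, 30, 25, 7, 31, 1, 22, 21, 12, 24, 2, 8.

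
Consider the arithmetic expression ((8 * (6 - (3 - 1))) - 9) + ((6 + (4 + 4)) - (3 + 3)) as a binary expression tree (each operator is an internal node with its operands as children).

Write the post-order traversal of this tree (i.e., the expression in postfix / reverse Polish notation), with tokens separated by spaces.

8 6 3 1 - - * 9 - 6 4 4 + + 3 3 + - +

Post-order on an expression tree gives postfix notation: for each operator, emit left operand, right operand, then the operator.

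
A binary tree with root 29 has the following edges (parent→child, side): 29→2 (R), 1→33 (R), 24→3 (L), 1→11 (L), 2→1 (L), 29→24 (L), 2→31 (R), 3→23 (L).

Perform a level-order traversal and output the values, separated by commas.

Level-order visits nodes level by level from the root, left to right within each level.
Level 0: 29
Level 1: 24, 2
Level 2: 3, 1, 31
Level 3: 23, 11, 33

29, 24, 2, 3, 1, 31, 23, 11, 33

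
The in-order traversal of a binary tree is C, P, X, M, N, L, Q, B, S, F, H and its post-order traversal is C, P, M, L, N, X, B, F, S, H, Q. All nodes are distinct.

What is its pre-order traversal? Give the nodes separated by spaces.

Q X P C N M L H S B F

The last element of post-order is the root; it splits in-order into left and right subtrees.
Root Q: left subtree has 6 nodes {C, P, X, M, N, L}, right has 4 {B, S, F, H}.
  Root X: left subtree has 2 nodes {C, P}, right has 3 {M, N, L}.
    Root P: left subtree has 1 node {C}, right has 0 { }.
    Root N: left subtree has 1 node {M}, right has 1 {L}.
  Root H: left subtree has 3 nodes {B, S, F}, right has 0 { }.
    Root S: left subtree has 1 node {B}, right has 1 {F}.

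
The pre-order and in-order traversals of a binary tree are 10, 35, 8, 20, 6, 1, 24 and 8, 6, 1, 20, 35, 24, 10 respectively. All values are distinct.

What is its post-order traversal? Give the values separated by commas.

The first element of pre-order is the root; it splits in-order into left and right subtrees.
Root 10: left subtree has 6 nodes {8, 6, 1, 20, 35, 24}, right has 0 { }.
  Root 35: left subtree has 4 nodes {8, 6, 1, 20}, right has 1 {24}.
    Root 8: left subtree has 0 nodes { }, right has 3 {6, 1, 20}.
      Root 20: left subtree has 2 nodes {6, 1}, right has 0 { }.
        Root 6: left subtree has 0 nodes { }, right has 1 {1}.

1, 6, 20, 8, 24, 35, 10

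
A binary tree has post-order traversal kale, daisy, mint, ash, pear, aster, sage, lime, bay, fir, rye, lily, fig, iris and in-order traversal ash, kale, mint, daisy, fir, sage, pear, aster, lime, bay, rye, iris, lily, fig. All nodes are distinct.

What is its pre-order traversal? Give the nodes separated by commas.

The last element of post-order is the root; it splits in-order into left and right subtrees.
Root iris: left subtree has 11 nodes {ash, kale, mint, daisy, fir, sage, pear, aster, lime, bay, rye}, right has 2 {lily, fig}.
  Root rye: left subtree has 10 nodes {ash, kale, mint, daisy, fir, sage, pear, aster, lime, bay}, right has 0 { }.
    Root fir: left subtree has 4 nodes {ash, kale, mint, daisy}, right has 5 {sage, pear, aster, lime, bay}.
      Root ash: left subtree has 0 nodes { }, right has 3 {kale, mint, daisy}.
        Root mint: left subtree has 1 node {kale}, right has 1 {daisy}.
      Root bay: left subtree has 4 nodes {sage, pear, aster, lime}, right has 0 { }.
        Root lime: left subtree has 3 nodes {sage, pear, aster}, right has 0 { }.
          Root sage: left subtree has 0 nodes { }, right has 2 {pear, aster}.
            Root aster: left subtree has 1 node {pear}, right has 0 { }.
  Root fig: left subtree has 1 node {lily}, right has 0 { }.

iris, rye, fir, ash, mint, kale, daisy, bay, lime, sage, aster, pear, fig, lily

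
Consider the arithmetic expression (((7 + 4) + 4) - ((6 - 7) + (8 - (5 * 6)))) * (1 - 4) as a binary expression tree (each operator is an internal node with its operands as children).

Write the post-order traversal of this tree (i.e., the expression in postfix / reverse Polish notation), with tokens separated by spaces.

7 4 + 4 + 6 7 - 8 5 6 * - + - 1 4 - *

Post-order on an expression tree gives postfix notation: for each operator, emit left operand, right operand, then the operator.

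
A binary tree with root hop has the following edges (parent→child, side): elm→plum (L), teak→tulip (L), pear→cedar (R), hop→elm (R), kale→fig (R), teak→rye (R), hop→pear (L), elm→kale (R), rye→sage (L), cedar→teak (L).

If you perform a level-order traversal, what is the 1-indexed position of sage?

Level-order visits nodes level by level from the root, left to right within each level.
Level 0: hop
Level 1: pear, elm
Level 2: cedar, plum, kale
Level 3: teak, fig
Level 4: tulip, rye
Level 5: sage
Full level-order sequence: hop, pear, elm, cedar, plum, kale, teak, fig, tulip, rye, sage.

11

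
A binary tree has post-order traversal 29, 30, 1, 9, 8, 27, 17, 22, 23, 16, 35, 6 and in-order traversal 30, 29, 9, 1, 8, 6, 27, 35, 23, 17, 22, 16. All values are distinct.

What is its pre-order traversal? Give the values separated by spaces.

The last element of post-order is the root; it splits in-order into left and right subtrees.
Root 6: left subtree has 5 nodes {30, 29, 9, 1, 8}, right has 6 {27, 35, 23, 17, 22, 16}.
  Root 8: left subtree has 4 nodes {30, 29, 9, 1}, right has 0 { }.
    Root 9: left subtree has 2 nodes {30, 29}, right has 1 {1}.
      Root 30: left subtree has 0 nodes { }, right has 1 {29}.
  Root 35: left subtree has 1 node {27}, right has 4 {23, 17, 22, 16}.
    Root 16: left subtree has 3 nodes {23, 17, 22}, right has 0 { }.
      Root 23: left subtree has 0 nodes { }, right has 2 {17, 22}.
        Root 22: left subtree has 1 node {17}, right has 0 { }.

6 8 9 30 29 1 35 27 16 23 22 17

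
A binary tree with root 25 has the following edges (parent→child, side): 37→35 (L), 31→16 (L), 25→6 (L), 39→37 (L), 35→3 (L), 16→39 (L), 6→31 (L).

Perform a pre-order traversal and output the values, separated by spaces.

25 6 31 16 39 37 35 3

Pre-order visits the node, then its left subtree, then its right subtree.
Visit 25.
At 25: go left to 6.
  Visit 6.
  At 6: go left to 31.
    Visit 31.
    At 31: go left to 16.
      Visit 16.
      At 16: go left to 39.
        Visit 39.
        At 39: go left to 37.
          Visit 37.
          At 37: go left to 35.
            Visit 35.
            At 35: go left to 3.
              3 is a leaf — visit 3.
            At 35: no right child.
          At 37: no right child.
        At 39: no right child.
      At 16: no right child.
    At 31: no right child.
  At 6: no right child.
At 25: no right child.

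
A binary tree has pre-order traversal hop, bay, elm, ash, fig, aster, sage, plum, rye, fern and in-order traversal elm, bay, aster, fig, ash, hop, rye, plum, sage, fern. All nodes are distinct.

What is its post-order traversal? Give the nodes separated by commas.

elm, aster, fig, ash, bay, rye, plum, fern, sage, hop

The first element of pre-order is the root; it splits in-order into left and right subtrees.
Root hop: left subtree has 5 nodes {elm, bay, aster, fig, ash}, right has 4 {rye, plum, sage, fern}.
  Root bay: left subtree has 1 node {elm}, right has 3 {aster, fig, ash}.
    Root ash: left subtree has 2 nodes {aster, fig}, right has 0 { }.
      Root fig: left subtree has 1 node {aster}, right has 0 { }.
  Root sage: left subtree has 2 nodes {rye, plum}, right has 1 {fern}.
    Root plum: left subtree has 1 node {rye}, right has 0 { }.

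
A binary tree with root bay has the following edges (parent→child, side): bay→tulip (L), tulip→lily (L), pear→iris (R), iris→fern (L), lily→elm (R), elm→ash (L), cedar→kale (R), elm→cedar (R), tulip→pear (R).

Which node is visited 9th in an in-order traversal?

iris

In-order visits the left subtree, then the node, then the right subtree.
At bay: go left to tulip.
  At tulip: go left to lily.
    At lily: no left child.
    Visit lily.
    At lily: go right to elm.
      At elm: go left to ash.
        ash is a leaf — visit ash.
      Visit elm.
      At elm: go right to cedar.
        At cedar: no left child.
        Visit cedar.
        At cedar: go right to kale.
          kale is a leaf — visit kale.
  Visit tulip.
  At tulip: go right to pear.
    At pear: no left child.
    Visit pear.
    At pear: go right to iris.
      At iris: go left to fern.
        fern is a leaf — visit fern.
      Visit iris.
      At iris: no right child.
Visit bay.
At bay: no right child.
Full in-order sequence: lily, ash, elm, cedar, kale, tulip, pear, fern, iris, bay.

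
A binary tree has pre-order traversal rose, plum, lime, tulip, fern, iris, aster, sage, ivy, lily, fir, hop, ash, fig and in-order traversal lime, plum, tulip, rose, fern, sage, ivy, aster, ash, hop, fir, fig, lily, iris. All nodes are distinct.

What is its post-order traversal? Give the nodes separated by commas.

The first element of pre-order is the root; it splits in-order into left and right subtrees.
Root rose: left subtree has 3 nodes {lime, plum, tulip}, right has 10 {fern, sage, ivy, aster, ash, hop, fir, fig, lily, iris}.
  Root plum: left subtree has 1 node {lime}, right has 1 {tulip}.
  Root fern: left subtree has 0 nodes { }, right has 9 {sage, ivy, aster, ash, hop, fir, fig, lily, iris}.
    Root iris: left subtree has 8 nodes {sage, ivy, aster, ash, hop, fir, fig, lily}, right has 0 { }.
      Root aster: left subtree has 2 nodes {sage, ivy}, right has 5 {ash, hop, fir, fig, lily}.
        Root sage: left subtree has 0 nodes { }, right has 1 {ivy}.
        Root lily: left subtree has 4 nodes {ash, hop, fir, fig}, right has 0 { }.
          Root fir: left subtree has 2 nodes {ash, hop}, right has 1 {fig}.
            Root hop: left subtree has 1 node {ash}, right has 0 { }.

lime, tulip, plum, ivy, sage, ash, hop, fig, fir, lily, aster, iris, fern, rose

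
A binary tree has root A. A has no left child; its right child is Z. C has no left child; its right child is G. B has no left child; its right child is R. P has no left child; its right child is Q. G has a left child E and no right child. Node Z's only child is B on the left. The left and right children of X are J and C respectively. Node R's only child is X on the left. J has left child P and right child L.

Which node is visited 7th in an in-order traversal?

In-order visits the left subtree, then the node, then the right subtree.
At A: no left child.
Visit A.
At A: go right to Z.
  At Z: go left to B.
    At B: no left child.
    Visit B.
    At B: go right to R.
      At R: go left to X.
        At X: go left to J.
          At J: go left to P.
            At P: no left child.
            Visit P.
            At P: go right to Q.
              Q is a leaf — visit Q.
          Visit J.
          At J: go right to L.
            L is a leaf — visit L.
        Visit X.
        At X: go right to C.
          At C: no left child.
          Visit C.
          At C: go right to G.
            At G: go left to E.
              E is a leaf — visit E.
            Visit G.
            At G: no right child.
      Visit R.
      At R: no right child.
  Visit Z.
  At Z: no right child.
Full in-order sequence: A, B, P, Q, J, L, X, C, E, G, R, Z.

X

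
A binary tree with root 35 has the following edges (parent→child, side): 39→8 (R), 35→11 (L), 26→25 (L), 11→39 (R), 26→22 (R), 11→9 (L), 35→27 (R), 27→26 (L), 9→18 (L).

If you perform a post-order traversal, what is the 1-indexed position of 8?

3

Post-order visits the left subtree, then the right subtree, then the node.
At 35: go left to 11.
  At 11: go left to 9.
    At 9: go left to 18.
      18 is a leaf — visit 18.
    At 9: no right child.
    Visit 9.
  At 11: go right to 39.
    At 39: no left child.
    At 39: go right to 8.
      8 is a leaf — visit 8.
    Visit 39.
  Visit 11.
At 35: go right to 27.
  At 27: go left to 26.
    At 26: go left to 25.
      25 is a leaf — visit 25.
    At 26: go right to 22.
      22 is a leaf — visit 22.
    Visit 26.
  At 27: no right child.
  Visit 27.
Visit 35.
Full post-order sequence: 18, 9, 8, 39, 11, 25, 22, 26, 27, 35.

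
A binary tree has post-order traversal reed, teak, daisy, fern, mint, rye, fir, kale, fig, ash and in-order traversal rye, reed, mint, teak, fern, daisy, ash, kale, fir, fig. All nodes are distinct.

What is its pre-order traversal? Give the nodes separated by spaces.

ash rye mint reed fern teak daisy fig kale fir

The last element of post-order is the root; it splits in-order into left and right subtrees.
Root ash: left subtree has 6 nodes {rye, reed, mint, teak, fern, daisy}, right has 3 {kale, fir, fig}.
  Root rye: left subtree has 0 nodes { }, right has 5 {reed, mint, teak, fern, daisy}.
    Root mint: left subtree has 1 node {reed}, right has 3 {teak, fern, daisy}.
      Root fern: left subtree has 1 node {teak}, right has 1 {daisy}.
  Root fig: left subtree has 2 nodes {kale, fir}, right has 0 { }.
    Root kale: left subtree has 0 nodes { }, right has 1 {fir}.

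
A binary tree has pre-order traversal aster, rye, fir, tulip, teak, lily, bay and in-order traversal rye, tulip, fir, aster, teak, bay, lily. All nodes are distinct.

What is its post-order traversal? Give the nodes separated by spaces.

tulip fir rye bay lily teak aster

The first element of pre-order is the root; it splits in-order into left and right subtrees.
Root aster: left subtree has 3 nodes {rye, tulip, fir}, right has 3 {teak, bay, lily}.
  Root rye: left subtree has 0 nodes { }, right has 2 {tulip, fir}.
    Root fir: left subtree has 1 node {tulip}, right has 0 { }.
  Root teak: left subtree has 0 nodes { }, right has 2 {bay, lily}.
    Root lily: left subtree has 1 node {bay}, right has 0 { }.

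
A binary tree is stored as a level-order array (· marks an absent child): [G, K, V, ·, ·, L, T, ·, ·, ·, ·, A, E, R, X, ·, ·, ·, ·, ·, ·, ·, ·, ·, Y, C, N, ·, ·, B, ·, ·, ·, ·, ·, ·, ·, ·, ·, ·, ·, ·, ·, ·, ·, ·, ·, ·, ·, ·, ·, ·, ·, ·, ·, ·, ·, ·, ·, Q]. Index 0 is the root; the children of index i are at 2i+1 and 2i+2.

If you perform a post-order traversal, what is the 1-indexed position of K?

1

Post-order visits the left subtree, then the right subtree, then the node.
At G: go left to K.
  K is a leaf — visit K.
At G: go right to V.
  At V: go left to L.
    At L: go left to A.
      At A: no left child.
      At A: go right to Y.
        Y is a leaf — visit Y.
      Visit A.
    At L: go right to E.
      At E: go left to C.
        C is a leaf — visit C.
      At E: go right to N.
        N is a leaf — visit N.
      Visit E.
    Visit L.
  At V: go right to T.
    At T: go left to R.
      R is a leaf — visit R.
    At T: go right to X.
      At X: go left to B.
        At B: go left to Q.
          Q is a leaf — visit Q.
        At B: no right child.
        Visit B.
      At X: no right child.
      Visit X.
    Visit T.
  Visit V.
Visit G.
Full post-order sequence: K, Y, A, C, N, E, L, R, Q, B, X, T, V, G.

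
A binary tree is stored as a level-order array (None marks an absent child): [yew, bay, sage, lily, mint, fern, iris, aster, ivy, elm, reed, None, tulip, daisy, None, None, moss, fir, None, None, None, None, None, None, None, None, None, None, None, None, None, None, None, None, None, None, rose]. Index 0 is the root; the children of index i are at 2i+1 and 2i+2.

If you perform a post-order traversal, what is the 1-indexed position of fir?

Post-order visits the left subtree, then the right subtree, then the node.
At yew: go left to bay.
  At bay: go left to lily.
    At lily: go left to aster.
      At aster: no left child.
      At aster: go right to moss.
        moss is a leaf — visit moss.
      Visit aster.
    At lily: go right to ivy.
      At ivy: go left to fir.
        At fir: no left child.
        At fir: go right to rose.
          rose is a leaf — visit rose.
        Visit fir.
      At ivy: no right child.
      Visit ivy.
    Visit lily.
  At bay: go right to mint.
    At mint: go left to elm.
      elm is a leaf — visit elm.
    At mint: go right to reed.
      reed is a leaf — visit reed.
    Visit mint.
  Visit bay.
At yew: go right to sage.
  At sage: go left to fern.
    At fern: no left child.
    At fern: go right to tulip.
      tulip is a leaf — visit tulip.
    Visit fern.
  At sage: go right to iris.
    At iris: go left to daisy.
      daisy is a leaf — visit daisy.
    At iris: no right child.
    Visit iris.
  Visit sage.
Visit yew.
Full post-order sequence: moss, aster, rose, fir, ivy, lily, elm, reed, mint, bay, tulip, fern, daisy, iris, sage, yew.

4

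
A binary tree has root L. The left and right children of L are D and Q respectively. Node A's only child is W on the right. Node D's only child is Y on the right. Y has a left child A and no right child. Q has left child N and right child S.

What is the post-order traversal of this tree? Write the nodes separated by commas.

W, A, Y, D, N, S, Q, L

Post-order visits the left subtree, then the right subtree, then the node.
At L: go left to D.
  At D: no left child.
  At D: go right to Y.
    At Y: go left to A.
      At A: no left child.
      At A: go right to W.
        W is a leaf — visit W.
      Visit A.
    At Y: no right child.
    Visit Y.
  Visit D.
At L: go right to Q.
  At Q: go left to N.
    N is a leaf — visit N.
  At Q: go right to S.
    S is a leaf — visit S.
  Visit Q.
Visit L.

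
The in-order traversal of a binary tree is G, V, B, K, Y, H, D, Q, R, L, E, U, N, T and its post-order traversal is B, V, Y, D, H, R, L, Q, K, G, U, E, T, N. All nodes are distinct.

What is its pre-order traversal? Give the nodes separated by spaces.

N E G K V B Q H Y D L R U T

The last element of post-order is the root; it splits in-order into left and right subtrees.
Root N: left subtree has 12 nodes {G, V, B, K, Y, H, D, Q, R, L, E, U}, right has 1 {T}.
  Root E: left subtree has 10 nodes {G, V, B, K, Y, H, D, Q, R, L}, right has 1 {U}.
    Root G: left subtree has 0 nodes { }, right has 9 {V, B, K, Y, H, D, Q, R, L}.
      Root K: left subtree has 2 nodes {V, B}, right has 6 {Y, H, D, Q, R, L}.
        Root V: left subtree has 0 nodes { }, right has 1 {B}.
        Root Q: left subtree has 3 nodes {Y, H, D}, right has 2 {R, L}.
          Root H: left subtree has 1 node {Y}, right has 1 {D}.
          Root L: left subtree has 1 node {R}, right has 0 { }.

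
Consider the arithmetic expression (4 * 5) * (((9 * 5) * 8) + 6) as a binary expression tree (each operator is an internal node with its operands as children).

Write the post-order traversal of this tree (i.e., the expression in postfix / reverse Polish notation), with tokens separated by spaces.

4 5 * 9 5 * 8 * 6 + *

Post-order on an expression tree gives postfix notation: for each operator, emit left operand, right operand, then the operator.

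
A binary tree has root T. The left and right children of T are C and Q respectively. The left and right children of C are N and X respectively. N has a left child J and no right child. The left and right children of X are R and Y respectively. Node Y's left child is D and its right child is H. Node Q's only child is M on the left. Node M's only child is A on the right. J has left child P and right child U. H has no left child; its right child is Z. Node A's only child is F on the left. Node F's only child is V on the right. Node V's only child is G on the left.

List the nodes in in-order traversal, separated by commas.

P, J, U, N, C, R, X, D, Y, H, Z, T, M, F, G, V, A, Q

In-order visits the left subtree, then the node, then the right subtree.
At T: go left to C.
  At C: go left to N.
    At N: go left to J.
      At J: go left to P.
        P is a leaf — visit P.
      Visit J.
      At J: go right to U.
        U is a leaf — visit U.
    Visit N.
    At N: no right child.
  Visit C.
  At C: go right to X.
    At X: go left to R.
      R is a leaf — visit R.
    Visit X.
    At X: go right to Y.
      At Y: go left to D.
        D is a leaf — visit D.
      Visit Y.
      At Y: go right to H.
        At H: no left child.
        Visit H.
        At H: go right to Z.
          Z is a leaf — visit Z.
Visit T.
At T: go right to Q.
  At Q: go left to M.
    At M: no left child.
    Visit M.
    At M: go right to A.
      At A: go left to F.
        At F: no left child.
        Visit F.
        At F: go right to V.
          At V: go left to G.
            G is a leaf — visit G.
          Visit V.
          At V: no right child.
      Visit A.
      At A: no right child.
  Visit Q.
  At Q: no right child.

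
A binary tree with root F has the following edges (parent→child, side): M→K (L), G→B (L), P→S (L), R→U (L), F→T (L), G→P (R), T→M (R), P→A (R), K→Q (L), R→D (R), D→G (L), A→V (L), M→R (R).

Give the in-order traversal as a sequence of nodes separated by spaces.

In-order visits the left subtree, then the node, then the right subtree.
At F: go left to T.
  At T: no left child.
  Visit T.
  At T: go right to M.
    At M: go left to K.
      At K: go left to Q.
        Q is a leaf — visit Q.
      Visit K.
      At K: no right child.
    Visit M.
    At M: go right to R.
      At R: go left to U.
        U is a leaf — visit U.
      Visit R.
      At R: go right to D.
        At D: go left to G.
          At G: go left to B.
            B is a leaf — visit B.
          Visit G.
          At G: go right to P.
            At P: go left to S.
              S is a leaf — visit S.
            Visit P.
            At P: go right to A.
              At A: go left to V.
                V is a leaf — visit V.
              Visit A.
              At A: no right child.
        Visit D.
        At D: no right child.
Visit F.
At F: no right child.

T Q K M U R B G S P V A D F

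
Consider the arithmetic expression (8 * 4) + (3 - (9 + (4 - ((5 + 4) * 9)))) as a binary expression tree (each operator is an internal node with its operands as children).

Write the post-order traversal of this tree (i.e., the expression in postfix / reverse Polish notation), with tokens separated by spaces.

8 4 * 3 9 4 5 4 + 9 * - + - +

Post-order on an expression tree gives postfix notation: for each operator, emit left operand, right operand, then the operator.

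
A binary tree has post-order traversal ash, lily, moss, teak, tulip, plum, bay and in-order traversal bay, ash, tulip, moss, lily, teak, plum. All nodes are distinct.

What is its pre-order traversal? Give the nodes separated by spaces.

bay plum tulip ash teak moss lily

The last element of post-order is the root; it splits in-order into left and right subtrees.
Root bay: left subtree has 0 nodes { }, right has 6 {ash, tulip, moss, lily, teak, plum}.
  Root plum: left subtree has 5 nodes {ash, tulip, moss, lily, teak}, right has 0 { }.
    Root tulip: left subtree has 1 node {ash}, right has 3 {moss, lily, teak}.
      Root teak: left subtree has 2 nodes {moss, lily}, right has 0 { }.
        Root moss: left subtree has 0 nodes { }, right has 1 {lily}.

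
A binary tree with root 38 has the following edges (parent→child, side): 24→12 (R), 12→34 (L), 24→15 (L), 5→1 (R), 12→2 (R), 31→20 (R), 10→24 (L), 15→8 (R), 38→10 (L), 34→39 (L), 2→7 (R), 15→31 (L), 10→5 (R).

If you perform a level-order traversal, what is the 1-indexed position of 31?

Level-order visits nodes level by level from the root, left to right within each level.
Level 0: 38
Level 1: 10
Level 2: 24, 5
Level 3: 15, 12, 1
Level 4: 31, 8, 34, 2
Level 5: 20, 39, 7
Full level-order sequence: 38, 10, 24, 5, 15, 12, 1, 31, 8, 34, 2, 20, 39, 7.

8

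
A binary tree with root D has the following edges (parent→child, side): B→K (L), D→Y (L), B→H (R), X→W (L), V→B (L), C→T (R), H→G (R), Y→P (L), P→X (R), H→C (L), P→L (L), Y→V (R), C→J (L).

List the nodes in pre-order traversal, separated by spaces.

Pre-order visits the node, then its left subtree, then its right subtree.
Visit D.
At D: go left to Y.
  Visit Y.
  At Y: go left to P.
    Visit P.
    At P: go left to L.
      L is a leaf — visit L.
    At P: go right to X.
      Visit X.
      At X: go left to W.
        W is a leaf — visit W.
      At X: no right child.
  At Y: go right to V.
    Visit V.
    At V: go left to B.
      Visit B.
      At B: go left to K.
        K is a leaf — visit K.
      At B: go right to H.
        Visit H.
        At H: go left to C.
          Visit C.
          At C: go left to J.
            J is a leaf — visit J.
          At C: go right to T.
            T is a leaf — visit T.
        At H: go right to G.
          G is a leaf — visit G.
    At V: no right child.
At D: no right child.

D Y P L X W V B K H C J T G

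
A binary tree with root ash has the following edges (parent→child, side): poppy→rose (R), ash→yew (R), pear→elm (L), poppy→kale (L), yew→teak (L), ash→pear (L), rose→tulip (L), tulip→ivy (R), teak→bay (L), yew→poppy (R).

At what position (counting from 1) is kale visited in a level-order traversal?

8

Level-order visits nodes level by level from the root, left to right within each level.
Level 0: ash
Level 1: pear, yew
Level 2: elm, teak, poppy
Level 3: bay, kale, rose
Level 4: tulip
Level 5: ivy
Full level-order sequence: ash, pear, yew, elm, teak, poppy, bay, kale, rose, tulip, ivy.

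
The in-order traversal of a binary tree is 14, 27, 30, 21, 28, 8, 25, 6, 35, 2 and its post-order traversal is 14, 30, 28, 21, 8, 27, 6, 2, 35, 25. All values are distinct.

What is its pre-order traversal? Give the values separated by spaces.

The last element of post-order is the root; it splits in-order into left and right subtrees.
Root 25: left subtree has 6 nodes {14, 27, 30, 21, 28, 8}, right has 3 {6, 35, 2}.
  Root 27: left subtree has 1 node {14}, right has 4 {30, 21, 28, 8}.
    Root 8: left subtree has 3 nodes {30, 21, 28}, right has 0 { }.
      Root 21: left subtree has 1 node {30}, right has 1 {28}.
  Root 35: left subtree has 1 node {6}, right has 1 {2}.

25 27 14 8 21 30 28 35 6 2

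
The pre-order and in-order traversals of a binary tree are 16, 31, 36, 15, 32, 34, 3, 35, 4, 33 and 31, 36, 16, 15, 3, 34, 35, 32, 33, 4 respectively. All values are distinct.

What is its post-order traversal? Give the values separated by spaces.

The first element of pre-order is the root; it splits in-order into left and right subtrees.
Root 16: left subtree has 2 nodes {31, 36}, right has 7 {15, 3, 34, 35, 32, 33, 4}.
  Root 31: left subtree has 0 nodes { }, right has 1 {36}.
  Root 15: left subtree has 0 nodes { }, right has 6 {3, 34, 35, 32, 33, 4}.
    Root 32: left subtree has 3 nodes {3, 34, 35}, right has 2 {33, 4}.
      Root 34: left subtree has 1 node {3}, right has 1 {35}.
      Root 4: left subtree has 1 node {33}, right has 0 { }.

36 31 3 35 34 33 4 32 15 16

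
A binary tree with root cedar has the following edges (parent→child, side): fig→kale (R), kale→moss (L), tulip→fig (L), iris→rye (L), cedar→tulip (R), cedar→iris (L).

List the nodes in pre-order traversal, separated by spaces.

Pre-order visits the node, then its left subtree, then its right subtree.
Visit cedar.
At cedar: go left to iris.
  Visit iris.
  At iris: go left to rye.
    rye is a leaf — visit rye.
  At iris: no right child.
At cedar: go right to tulip.
  Visit tulip.
  At tulip: go left to fig.
    Visit fig.
    At fig: no left child.
    At fig: go right to kale.
      Visit kale.
      At kale: go left to moss.
        moss is a leaf — visit moss.
      At kale: no right child.
  At tulip: no right child.

cedar iris rye tulip fig kale moss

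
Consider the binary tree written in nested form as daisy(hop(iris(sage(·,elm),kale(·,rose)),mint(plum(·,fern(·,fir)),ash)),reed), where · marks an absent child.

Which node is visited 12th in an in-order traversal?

In-order visits the left subtree, then the node, then the right subtree.
At daisy: go left to hop.
  At hop: go left to iris.
    At iris: go left to sage.
      At sage: no left child.
      Visit sage.
      At sage: go right to elm.
        elm is a leaf — visit elm.
    Visit iris.
    At iris: go right to kale.
      At kale: no left child.
      Visit kale.
      At kale: go right to rose.
        rose is a leaf — visit rose.
  Visit hop.
  At hop: go right to mint.
    At mint: go left to plum.
      At plum: no left child.
      Visit plum.
      At plum: go right to fern.
        At fern: no left child.
        Visit fern.
        At fern: go right to fir.
          fir is a leaf — visit fir.
    Visit mint.
    At mint: go right to ash.
      ash is a leaf — visit ash.
Visit daisy.
At daisy: go right to reed.
  reed is a leaf — visit reed.
Full in-order sequence: sage, elm, iris, kale, rose, hop, plum, fern, fir, mint, ash, daisy, reed.

daisy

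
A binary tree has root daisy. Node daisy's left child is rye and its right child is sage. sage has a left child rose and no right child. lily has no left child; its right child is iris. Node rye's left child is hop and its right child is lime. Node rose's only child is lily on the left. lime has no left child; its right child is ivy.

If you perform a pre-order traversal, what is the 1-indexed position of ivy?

Pre-order visits the node, then its left subtree, then its right subtree.
Visit daisy.
At daisy: go left to rye.
  Visit rye.
  At rye: go left to hop.
    hop is a leaf — visit hop.
  At rye: go right to lime.
    Visit lime.
    At lime: no left child.
    At lime: go right to ivy.
      ivy is a leaf — visit ivy.
At daisy: go right to sage.
  Visit sage.
  At sage: go left to rose.
    Visit rose.
    At rose: go left to lily.
      Visit lily.
      At lily: no left child.
      At lily: go right to iris.
        iris is a leaf — visit iris.
    At rose: no right child.
  At sage: no right child.
Full pre-order sequence: daisy, rye, hop, lime, ivy, sage, rose, lily, iris.

5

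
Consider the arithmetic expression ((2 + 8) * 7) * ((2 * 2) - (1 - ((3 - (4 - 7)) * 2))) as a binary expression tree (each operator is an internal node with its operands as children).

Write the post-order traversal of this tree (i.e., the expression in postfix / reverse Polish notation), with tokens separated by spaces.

Post-order on an expression tree gives postfix notation: for each operator, emit left operand, right operand, then the operator.

2 8 + 7 * 2 2 * 1 3 4 7 - - 2 * - - *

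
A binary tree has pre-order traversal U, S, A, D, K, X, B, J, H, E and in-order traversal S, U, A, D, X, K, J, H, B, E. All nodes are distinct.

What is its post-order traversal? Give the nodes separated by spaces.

The first element of pre-order is the root; it splits in-order into left and right subtrees.
Root U: left subtree has 1 node {S}, right has 8 {A, D, X, K, J, H, B, E}.
  Root A: left subtree has 0 nodes { }, right has 7 {D, X, K, J, H, B, E}.
    Root D: left subtree has 0 nodes { }, right has 6 {X, K, J, H, B, E}.
      Root K: left subtree has 1 node {X}, right has 4 {J, H, B, E}.
        Root B: left subtree has 2 nodes {J, H}, right has 1 {E}.
          Root J: left subtree has 0 nodes { }, right has 1 {H}.

S X H J E B K D A U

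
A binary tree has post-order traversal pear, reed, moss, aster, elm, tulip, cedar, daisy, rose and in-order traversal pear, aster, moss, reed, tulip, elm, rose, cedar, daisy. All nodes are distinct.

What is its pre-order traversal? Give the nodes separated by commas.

The last element of post-order is the root; it splits in-order into left and right subtrees.
Root rose: left subtree has 6 nodes {pear, aster, moss, reed, tulip, elm}, right has 2 {cedar, daisy}.
  Root tulip: left subtree has 4 nodes {pear, aster, moss, reed}, right has 1 {elm}.
    Root aster: left subtree has 1 node {pear}, right has 2 {moss, reed}.
      Root moss: left subtree has 0 nodes { }, right has 1 {reed}.
  Root daisy: left subtree has 1 node {cedar}, right has 0 { }.

rose, tulip, aster, pear, moss, reed, elm, daisy, cedar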